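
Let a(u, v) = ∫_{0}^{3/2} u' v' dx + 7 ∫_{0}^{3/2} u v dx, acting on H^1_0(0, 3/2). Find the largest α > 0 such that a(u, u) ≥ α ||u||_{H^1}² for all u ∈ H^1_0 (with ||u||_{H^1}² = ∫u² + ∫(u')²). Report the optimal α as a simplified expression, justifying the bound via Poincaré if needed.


α = 1

Coercivity of a(·,·) on H^1_0(0, 3/2) means a(u, u) ≥ α ||u||_{H^1}² for every u ∈ H^1_0.
The interval has length L = 3/2, and Poincaré/coercivity depend only on L. Here a(u, u) = ∫(u')² + (7)·∫u².
Here c = 7 ≥ 1, so a(u,u) = ∫(u')² + c∫u² ≥ ∫(u')² + ∫u² = ||u||_{H^1}², i.e. α = 1 works. No larger α is possible: a(u,u) ≥ α||u||_{H^1}² means (1−α)∫(u')² ≥ (α−c)∫u², and for the modes u_n = sin(nπ(x−x₀)/L) (x₀ the left endpoint) one has ∫u_n²/∫(u_n')² = (L/(nπ))² → 0, so a(u_n,u_n)/||u_n||_{H^1}² → 1. Hence the optimal constant is α = 1.
Therefore α = 1.


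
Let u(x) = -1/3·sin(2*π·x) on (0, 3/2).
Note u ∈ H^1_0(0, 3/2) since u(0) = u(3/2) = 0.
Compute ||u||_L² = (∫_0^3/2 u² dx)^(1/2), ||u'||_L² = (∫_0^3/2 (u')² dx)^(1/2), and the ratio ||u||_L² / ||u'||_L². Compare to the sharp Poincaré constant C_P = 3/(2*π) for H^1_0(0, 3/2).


||u||_L² / ||u'||_L² = 1/(2*π) < C_P = 3/(2*π).

u(x) = -1/3·sin(2*π·x), so u'(x) = -2*π*cos(2*π*x)/3.
Writing u(x) = A·sin(kπx/L) with A = -1/3 and k = 3, use ∫_0^L sin²(kπx/L) dx = L/2 and ∫_0^L cos²(kπx/L) dx = L/2.
u² = 1/9·sin²(2*π·x) and (u')² = 4*π^2/9·cos²(2*π·x), and each of sin², cos² integrates to L/2 = 3/4 over (0, 3/2).
∫_0^3/2 u² dx = 1/12, so ||u||_L² = sqrt(3)/6.
∫_0^3/2 (u')² dx = π^2/3, so ||u'||_L² = sqrt(3)*π/3.
Ratio ||u||_L² / ||u'||_L² = 1/(2*π).
Sharp Poincaré constant on H^1_0(0, 3/2) is C_P = L/π = 3/(2*π), achieved by sin(2*π/3·x).
This is the k = 3 harmonic; the ratio L/(kπ) is strictly less than C_P = L/π, consistent with the sharp inequality ||u||_L² ≤ C_P ||u'||_L².


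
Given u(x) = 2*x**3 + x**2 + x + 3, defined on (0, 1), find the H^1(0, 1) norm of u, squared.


||u||_{H^1}^2 = 8737/210

The H^1 norm (squared) on an interval (0, L) is
  ||u||_{H^1}^2 = ∫_0^L u(x)^2 dx + ∫_0^L u'(x)^2 dx.
Compute u'(x) = 6*x**2 + 2*x + 1.
Then u(x)^2 = 4*x**6 + 4*x**5 + 5*x**4 + 14*x**3 + 7*x**2 + 6*x + 9 and u'(x)^2 = 36*x**4 + 24*x**3 + 16*x**2 + 4*x + 1.
Integrate each monomial from 0 to 1 using ∫_0^1 c·x^n dx = c·1^(n+1)/(n+1):
  ∫_0^1 u(x)^2 dx = ∫_0^1 (4*x^6 + 4*x^5 + 5*x^4 + 14*x^3 + 7*x^2 + 6*x + 9) dx. Term by term:
    ∫_0^1 4*x^6 dx = 4/7;  ∫_0^1 4*x^5 dx = 2/3;  ∫_0^1 5*x^4 dx = 1;
    ∫_0^1 14*x^3 dx = 7/2;  ∫_0^1 7*x^2 dx = 7/3;  ∫_0^1 6*x dx = 3;
    ∫_0^1 9 dx = 9.
  Sum: 4/7 + 2/3 + 1 + 7/2 + 7/3 + 3 + 9 = 281/14.
  ∫_0^1 u'(x)^2 dx = ∫_0^1 (36*x^4 + 24*x^3 + 16*x^2 + 4*x + 1) dx. Term by term:
    ∫_0^1 36*x^4 dx = 36/5;  ∫_0^1 24*x^3 dx = 6;  ∫_0^1 16*x^2 dx = 16/3;
    ∫_0^1 4*x dx = 2;  ∫_0^1 1 dx = 1.
  Sum: 36/5 + 6 + 16/3 + 2 + 1 = 323/15.
Adding: ||u||_{H^1}^2 = 281/14 + 323/15 = 8737/210.


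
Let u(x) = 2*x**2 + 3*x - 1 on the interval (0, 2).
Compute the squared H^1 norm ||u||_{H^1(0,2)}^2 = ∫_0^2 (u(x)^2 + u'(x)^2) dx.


||u||_{H^1}^2 = 928/5

The H^1 norm (squared) on an interval (0, L) is
  ||u||_{H^1}^2 = ∫_0^L u(x)^2 dx + ∫_0^L u'(x)^2 dx.
Compute u'(x) = 4*x + 3.
Then u(x)^2 = 4*x**4 + 12*x**3 + 5*x**2 - 6*x + 1 and u'(x)^2 = 16*x**2 + 24*x + 9.
Integrate each monomial from 0 to 2 using ∫_0^2 c·x^n dx = c·2^(n+1)/(n+1):
  ∫_0^2 u(x)^2 dx = ∫_0^2 (4*x^4 + 12*x^3 + 5*x^2 - 6*x + 1) dx. Term by term:
    ∫_0^2 4*x^4 dx = 128/5;  ∫_0^2 12*x^3 dx = 48;  ∫_0^2 5*x^2 dx = 40/3;
    ∫_0^2 -6*x dx = -12;  ∫_0^2 1 dx = 2.
  Sum: 128/5 + 48 + 40/3 − 12 + 2 = 1154/15.
  ∫_0^2 u'(x)^2 dx = ∫_0^2 (16*x^2 + 24*x + 9) dx. Term by term:
    ∫_0^2 16*x^2 dx = 128/3;  ∫_0^2 24*x dx = 48;  ∫_0^2 9 dx = 18.
  Sum: 128/3 + 48 + 18 = 326/3.
Adding: ||u||_{H^1}^2 = 1154/15 + 326/3 = 928/5.


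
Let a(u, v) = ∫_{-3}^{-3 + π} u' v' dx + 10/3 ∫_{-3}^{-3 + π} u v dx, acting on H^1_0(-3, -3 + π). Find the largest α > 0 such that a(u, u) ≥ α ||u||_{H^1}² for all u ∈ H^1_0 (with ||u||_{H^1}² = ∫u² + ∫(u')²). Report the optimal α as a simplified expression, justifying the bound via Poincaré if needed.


α = 1

Coercivity of a(·,·) on H^1_0(-3, -3 + π) means a(u, u) ≥ α ||u||_{H^1}² for every u ∈ H^1_0.
The interval has length L = π, and Poincaré/coercivity depend only on L. Here a(u, u) = ∫(u')² + (10/3)·∫u².
Here c = 10/3 ≥ 1, so a(u,u) = ∫(u')² + c∫u² ≥ ∫(u')² + ∫u² = ||u||_{H^1}², i.e. α = 1 works. No larger α is possible: a(u,u) ≥ α||u||_{H^1}² means (1−α)∫(u')² ≥ (α−c)∫u², and for the modes u_n = sin(nπ(x−x₀)/L) (x₀ the left endpoint) one has ∫u_n²/∫(u_n')² = (L/(nπ))² → 0, so a(u_n,u_n)/||u_n||_{H^1}² → 1. Hence the optimal constant is α = 1.
Therefore α = 1.


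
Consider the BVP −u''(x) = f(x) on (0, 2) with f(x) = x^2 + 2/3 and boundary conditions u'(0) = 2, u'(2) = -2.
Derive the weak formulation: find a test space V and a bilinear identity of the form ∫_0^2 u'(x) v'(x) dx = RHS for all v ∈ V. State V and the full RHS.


V = H^1(0, 2) (v unrestricted at boundary; u is determined up to an additive constant); weak form: ∫_0^2 u'v' dx = ∫_0^2 (x^2 + 2/3) v dx − 2·v(2) − 2·v(0) for all v ∈ V.

Multiply both sides by a test function v and integrate from 0 to 2:
  ∫_0^2 −u''(x) v(x) dx = ∫_0^2 f(x) v(x) dx.
Integrate the LHS by parts once:
  ∫_0^2 −u'' v dx = −[u'(x) v(x)]_0^2 + ∫_0^2 u'(x) v'(x) dx.
Thus ∫_0^2 u'(x) v'(x) dx = ∫_0^2 f(x) v(x) dx + [u'(x) v(x)]_0^2.
Choose V so that boundary terms are either known or forced to vanish.
u has inhomogeneous Neumann u'(0) = 2, u'(2) = -2. [u' v]_0^2 = (-2)·v(2) − (2)·v(0) = − 2·v(2) − 2·v(0). Take V = H^1(0, 2); boundary term becomes part of RHS.
Weak formulation: find u (satisfying any essential BC) such that ∫_0^2 u'(x) v'(x) dx = ∫_0^2 f v dx − 2·v(2) − 2·v(0) for all v ∈ V (Neumann data are natural BCs: they enter the RHS as boundary terms).
Substituting f(x) = x^2 + 2/3, the right-hand side is ∫_0^2 (x^2 + 2/3) v dx − 2·v(2) − 2·v(0).
Compatibility check (pure Neumann): taking v ≡ 1 ∈ V gives 0 = ∫_0^2 f dx + (-2) − (2), i.e. ∫_0^2 f dx must equal u'(0) − u'(2) = 4. Indeed ∫_0^2 (x^2 + 2/3) dx = 4, so the data are compatible. The solution is then unique only up to an additive constant (fix it e.g. by requiring ∫_0^2 u dx = 0).


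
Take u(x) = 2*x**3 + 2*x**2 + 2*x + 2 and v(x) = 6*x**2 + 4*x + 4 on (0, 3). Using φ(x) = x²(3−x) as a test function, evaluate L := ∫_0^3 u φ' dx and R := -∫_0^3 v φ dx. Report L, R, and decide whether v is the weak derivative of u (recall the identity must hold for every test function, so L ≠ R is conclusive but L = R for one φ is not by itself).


LHS = -2079/10, RHS = -1107/5. No, v is not the weak derivative of u.

u(x) = 2*x**3 + 2*x**2 + 2*x + 2, classical derivative u'(x) = 6*x**2 + 4*x + 2.
φ(x) = x²(3−x), so φ'(x) = 3*x*(2 - x).
Note φ(0) = φ(3) = 0, so the boundary term u·φ vanishes.
LHS = ∫_0^3 u(x) φ'(x) dx = ∫_0^3 (-6*x^5 + 6*x^4 + 6*x^3 + 6*x^2 + 12*x) dx. Term by term:
  ∫_0^3 -6*x^5 dx = -729;  ∫_0^3 6*x^4 dx = 1458/5;  ∫_0^3 6*x^3 dx = 243/2;
  ∫_0^3 6*x^2 dx = 54;  ∫_0^3 12*x dx = 54.
Sum: -729 + 1458/5 + 243/2 + 54 + 54 = -2079/10.
So LHS = -2079/10.
∫_0^3 v(x) φ(x) dx = ∫_0^3 (-6*x^5 + 14*x^4 + 8*x^3 + 12*x^2) dx. Term by term:
  ∫_0^3 -6*x^5 dx = -729;  ∫_0^3 14*x^4 dx = 3402/5;  ∫_0^3 8*x^3 dx = 162;
  ∫_0^3 12*x^2 dx = 108.
Sum: -729 + 3402/5 + 162 + 108 = 1107/5.
So RHS = -∫_0^3 v(x) φ(x) dx = -1107/5.
LHS − RHS = 27/2 ≠ 0, so the identity fails.
(For a valid weak derivative the identity must hold for EVERY test function, in particular this one. The failure shows v is NOT the weak derivative of u.)
Correct weak derivative would be u'(x) = 6*x**2 + 4*x + 2.


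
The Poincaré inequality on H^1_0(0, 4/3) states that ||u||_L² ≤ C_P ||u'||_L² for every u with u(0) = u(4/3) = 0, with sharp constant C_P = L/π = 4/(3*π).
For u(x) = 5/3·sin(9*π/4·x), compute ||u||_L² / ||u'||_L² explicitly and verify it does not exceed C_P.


||u||_L² / ||u'||_L² = 4/(9*π) < C_P = 4/(3*π).

u(x) = 5/3·sin(9*π/4·x), so u'(x) = 15*π*cos(9*π*x/4)/4.
Writing u(x) = A·sin(kπx/L) with A = 5/3 and k = 3, use ∫_0^L sin²(kπx/L) dx = L/2 and ∫_0^L cos²(kπx/L) dx = L/2.
u² = 25/9·sin²(9*π/4·x) and (u')² = 225*π^2/16·cos²(9*π/4·x), and each of sin², cos² integrates to L/2 = 2/3 over (0, 4/3).
∫_0^4/3 u² dx = 50/27, so ||u||_L² = 5*sqrt(6)/9.
∫_0^4/3 (u')² dx = 75*π^2/8, so ||u'||_L² = 5*sqrt(6)*π/4.
Ratio ||u||_L² / ||u'||_L² = 4/(9*π).
Sharp Poincaré constant on H^1_0(0, 4/3) is C_P = L/π = 4/(3*π), achieved by sin(3*π/4·x).
This is the k = 3 harmonic; the ratio L/(kπ) is strictly less than C_P = L/π, consistent with the sharp inequality ||u||_L² ≤ C_P ||u'||_L².


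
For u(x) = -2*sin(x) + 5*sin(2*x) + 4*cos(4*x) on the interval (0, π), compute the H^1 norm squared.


||u||_{H^1(0,π)}^2 = 544/15 + 405*π/2

u'(x) = -16*sin(4*x) - 2*cos(x) + 10*cos(2*x).
Expand u² and (u')² and integrate term by term on (0, π), using: for integers n ≥ 1, ∫_0^π sin²(nx) dx = ∫_0^π cos²(nx) dx = π/2; for n ≠ n', ∫_0^π sin(nx)sin(n'x) dx = ∫_0^π cos(nx)cos(n'x) dx = 0; and by product-to-sum, ∫_0^π sin(nx)cos(n'x) dx = ½∫_0^π [sin((n+n')x) + sin((n−n')x)] dx, which is 0 when n+n' is even and 2n/(n²−n'²) when n+n' is odd (it need not vanish on (0, π)).
  u² squared terms: (-2)²·∫sin(x)² dx = 4·π/2 = 2*π;  (4)²·∫cos(4x)² dx = 16·π/2 = 8*π;  (5)²·∫sin(2x)² dx = 25·π/2 = 25*π/2.
  u² cross terms: 2·(-2)·(4)·∫sin(x)·cos(4x) dx = -16·(-2/15) = 32/15;  2·(-2)·(5)·∫sin(x)·sin(2x) dx = -20·(0) = 0;  2·(4)·(5)·∫cos(4x)·sin(2x) dx = 40·(0) = 0.
  So ∫_0^π u² dx = 2*π + 8*π + 25*π/2 + 32/15 + 0 + 0 = 32/15 + 45*π/2.
  (u')² squared terms: (-16)²·∫sin(4x)² dx = 256·π/2 = 128*π;  (-2)²·∫cos(x)² dx = 4·π/2 = 2*π;  (10)²·∫cos(2x)² dx = 100·π/2 = 50*π.
  (u')² cross terms: 2·(-16)·(-2)·∫sin(4x)·cos(x) dx = 64·(8/15) = 512/15;  2·(-16)·(10)·∫sin(4x)·cos(2x) dx = -320·(0) = 0;  2·(-2)·(10)·∫cos(x)·cos(2x) dx = -40·(0) = 0.
  So ∫_0^π (u')² dx = 128*π + 2*π + 50*π + 512/15 + 0 + 0 = 512/15 + 180*π.
||u||_{H^1}^2 = (32/15 + 45*π/2) + (512/15 + 180*π) = 544/15 + 405*π/2.


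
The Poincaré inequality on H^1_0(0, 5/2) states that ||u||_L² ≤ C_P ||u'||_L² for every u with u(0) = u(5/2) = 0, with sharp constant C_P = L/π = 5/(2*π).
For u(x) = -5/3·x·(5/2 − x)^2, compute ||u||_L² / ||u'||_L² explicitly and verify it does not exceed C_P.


||u||_L² / ||u'||_L² = 5*sqrt(14)/28 < C_P = 5/(2*π).

u(x) = -5/3·x·(5/2 − x)^2, so u'(x) = -5*x^2 + 50*x/3 - 125/12.
u(x) = -5/3·x·(5/2 − x)^2 vanishes at x = 0 and x = 5/2, so u ∈ H^1_0(0, 5/2). Differentiate via the product rule and integrate the resulting polynomials term by term.
  ∫_0^5/2 u² dx = ∫_0^5/2 (25*x^6/9 - 250*x^5/9 + 625*x^4/6 - 3125*x^3/18 + 15625*x^2/144) dx. Term by term:
    ∫_0^5/2 25*x^6/9 dx = 1953125/8064;  ∫_0^5/2 -250*x^5/9 dx = -1953125/1728;  ∫_0^5/2 625*x^4/6 dx = 390625/192;
    ∫_0^5/2 -3125*x^3/18 dx = -1953125/1152;  ∫_0^5/2 15625*x^2/144 dx = 1953125/3456.
  Sum: 1953125/8064 − 1953125/1728 + 390625/192 − 1953125/1152 + 1953125/3456 = 390625/24192.
  ∫_0^5/2 (u')² dx = ∫_0^5/2 (25*x^4 - 500*x^3/3 + 6875*x^2/18 - 3125*x/9 + 15625/144) dx. Term by term:
    ∫_0^5/2 25*x^4 dx = 15625/32;  ∫_0^5/2 -500*x^3/3 dx = -78125/48;  ∫_0^5/2 6875*x^2/18 dx = 859375/432;
    ∫_0^5/2 -3125*x/9 dx = -78125/72;  ∫_0^5/2 15625/144 dx = 78125/288.
  Sum: 15625/32 − 78125/48 + 859375/432 − 78125/72 + 78125/288 = 15625/432.
∫_0^5/2 u² dx = 390625/24192, so ||u||_L² = 625*sqrt(42)/1008.
∫_0^5/2 (u')² dx = 15625/432, so ||u'||_L² = 125*sqrt(3)/36.
Ratio ||u||_L² / ||u'||_L² = 5*sqrt(14)/28.
Sharp Poincaré constant on H^1_0(0, 5/2) is C_P = L/π = 5/(2*π), achieved by sin(2*π/5·x).
A polynomial bump cannot attain the sharp Poincaré constant (only the first sine eigenfunction does), so the ratio is strictly less than C_P, consistent with ||u||_L² ≤ C_P ||u'||_L².


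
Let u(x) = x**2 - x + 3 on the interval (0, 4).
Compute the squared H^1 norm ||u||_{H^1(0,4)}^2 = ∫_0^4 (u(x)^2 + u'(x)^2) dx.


||u||_{H^1}^2 = 4072/15

The H^1 norm (squared) on an interval (0, L) is
  ||u||_{H^1}^2 = ∫_0^L u(x)^2 dx + ∫_0^L u'(x)^2 dx.
Compute u'(x) = 2*x - 1.
Then u(x)^2 = x**4 - 2*x**3 + 7*x**2 - 6*x + 9 and u'(x)^2 = 4*x**2 - 4*x + 1.
Integrate each monomial from 0 to 4 using ∫_0^4 c·x^n dx = c·4^(n+1)/(n+1):
  ∫_0^4 u(x)^2 dx = ∫_0^4 (x^4 - 2*x^3 + 7*x^2 - 6*x + 9) dx. Term by term:
    ∫_0^4 x^4 dx = 1024/5;  ∫_0^4 -2*x^3 dx = -128;  ∫_0^4 7*x^2 dx = 448/3;
    ∫_0^4 -6*x dx = -48;  ∫_0^4 9 dx = 36.
  Sum: 1024/5 − 128 + 448/3 − 48 + 36 = 3212/15.
  ∫_0^4 u'(x)^2 dx = ∫_0^4 (4*x^2 - 4*x + 1) dx. Term by term:
    ∫_0^4 4*x^2 dx = 256/3;  ∫_0^4 -4*x dx = -32;  ∫_0^4 1 dx = 4.
  Sum: 256/3 − 32 + 4 = 172/3.
Adding: ||u||_{H^1}^2 = 3212/15 + 172/3 = 4072/15.


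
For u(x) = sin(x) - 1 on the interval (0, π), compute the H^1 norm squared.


||u||_{H^1(0,π)}^2 = -4 + 2*π

u'(x) = cos(x).
Expand u² and (u')² and integrate term by term on (0, π), using: for integers n ≥ 1, ∫_0^π sin²(nx) dx = ∫_0^π cos²(nx) dx = π/2; for n ≠ n', ∫_0^π sin(nx)sin(n'x) dx = ∫_0^π cos(nx)cos(n'x) dx = 0; and by product-to-sum, ∫_0^π sin(nx)cos(n'x) dx = ½∫_0^π [sin((n+n')x) + sin((n−n')x)] dx, which is 0 when n+n' is even and 2n/(n²−n'²) when n+n' is odd (it need not vanish on (0, π)). For the constant mode: ∫_0^π 1 dx = π, ∫_0^π cos(nx) dx = 0, ∫_0^π sin(nx) dx = (1−(−1)^n)/n.
  u² squared terms: (-1)²·∫1 dx = 1·π = π;  (1)²·∫sin(x)² dx = 1·π/2 = π/2.
  u² cross terms: 2·(-1)·(1)·∫1·sin(x) dx = -2·(2) = -4.
  So ∫_0^π u² dx = π + π/2 − 4 = -4 + 3*π/2.
  (u')² squared terms: (1)²·∫cos(x)² dx = 1·π/2 = π/2.
  So ∫_0^π (u')² dx = π/2.
||u||_{H^1}^2 = (-4 + 3*π/2) + (π/2) = -4 + 2*π.


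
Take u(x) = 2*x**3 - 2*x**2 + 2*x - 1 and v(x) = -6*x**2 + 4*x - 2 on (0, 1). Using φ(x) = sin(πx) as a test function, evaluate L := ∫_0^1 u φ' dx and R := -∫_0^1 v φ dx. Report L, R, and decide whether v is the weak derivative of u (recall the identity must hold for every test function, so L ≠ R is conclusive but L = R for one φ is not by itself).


LHS = -6/π + 24/π^3, RHS = -24/π^3 + 6/π. No, v is not the weak derivative of u.

u(x) = 2*x**3 - 2*x**2 + 2*x - 1, classical derivative u'(x) = 6*x**2 - 4*x + 2.
φ(x) = sin(πx), so φ'(x) = π*cos(π*x).
Note φ(0) = φ(1) = 0, so the boundary term u·φ vanishes.
LHS = ∫_0^1 u(x) φ'(x) dx = ∫_0^1 (2*π*x^3*cos(π*x) - 2*π*x^2*cos(π*x) + 2*π*x*cos(π*x) - π*cos(π*x)) dx. Term by term:
  ∫_0^1 -π*cos(π*x) dx = 0;  ∫_0^1 -2*π*x^2*cos(π*x) dx = 4/π;  ∫_0^1 2*π*x*cos(π*x) dx = -4/π;
  ∫_0^1 2*π*x^3*cos(π*x) dx = -6/π + 24/π^3.
Sum: 0 + 4/π − 4/π + -6/π + 24/π^3 = -6/π + 24/π^3.
So LHS = -6/π + 24/π^3.
∫_0^1 v(x) φ(x) dx = ∫_0^1 (-6*x^2*sin(π*x) + 4*x*sin(π*x) - 2*sin(π*x)) dx. Term by term:
  ∫_0^1 -2*sin(π*x) dx = -4/π;  ∫_0^1 -6*x^2*sin(π*x) dx = -6/π + 24/π^3;  ∫_0^1 4*x*sin(π*x) dx = 4/π.
Sum: -4/π + -6/π + 24/π^3 + 4/π = -6/π + 24/π^3.
So RHS = -∫_0^1 v(x) φ(x) dx = -24/π^3 + 6/π.
LHS − RHS = -12/π + 48/π^3 ≠ 0, so the identity fails.
(For a valid weak derivative the identity must hold for EVERY test function, in particular this one. The failure shows v is NOT the weak derivative of u.)
Correct weak derivative would be u'(x) = 6*x**2 - 4*x + 2.


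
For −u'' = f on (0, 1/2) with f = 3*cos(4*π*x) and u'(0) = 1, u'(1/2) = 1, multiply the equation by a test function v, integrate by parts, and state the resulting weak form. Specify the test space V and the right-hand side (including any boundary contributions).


V = H^1(0, 1/2) (v unrestricted at boundary; u is determined up to an additive constant); weak form: ∫_0^1/2 u'v' dx = ∫_0^1/2 (3*cos(4*π*x)) v dx + v(1/2) − v(0) for all v ∈ V.

Multiply both sides by a test function v and integrate from 0 to 1/2:
  ∫_0^1/2 −u''(x) v(x) dx = ∫_0^1/2 f(x) v(x) dx.
Integrate the LHS by parts once:
  ∫_0^1/2 −u'' v dx = −[u'(x) v(x)]_0^1/2 + ∫_0^1/2 u'(x) v'(x) dx.
Thus ∫_0^1/2 u'(x) v'(x) dx = ∫_0^1/2 f(x) v(x) dx + [u'(x) v(x)]_0^1/2.
Choose V so that boundary terms are either known or forced to vanish.
u has inhomogeneous Neumann u'(0) = 1, u'(1/2) = 1. [u' v]_0^1/2 = (1)·v(1/2) − (1)·v(0) = v(1/2) − v(0). Take V = H^1(0, 1/2); boundary term becomes part of RHS.
Weak formulation: find u (satisfying any essential BC) such that ∫_0^1/2 u'(x) v'(x) dx = ∫_0^1/2 f v dx + v(1/2) − v(0) for all v ∈ V (Neumann data are natural BCs: they enter the RHS as boundary terms).
Substituting f(x) = 3*cos(4*π*x), the right-hand side is ∫_0^1/2 (3*cos(4*π*x)) v dx + v(1/2) − v(0).
Compatibility check (pure Neumann): taking v ≡ 1 ∈ V gives 0 = ∫_0^1/2 f dx + (1) − (1), i.e. ∫_0^1/2 f dx must equal u'(0) − u'(1/2) = 0. Indeed ∫_0^1/2 (3*cos(4*π*x)) dx = 0, so the data are compatible. The solution is then unique only up to an additive constant (fix it e.g. by requiring ∫_0^1/2 u dx = 0).


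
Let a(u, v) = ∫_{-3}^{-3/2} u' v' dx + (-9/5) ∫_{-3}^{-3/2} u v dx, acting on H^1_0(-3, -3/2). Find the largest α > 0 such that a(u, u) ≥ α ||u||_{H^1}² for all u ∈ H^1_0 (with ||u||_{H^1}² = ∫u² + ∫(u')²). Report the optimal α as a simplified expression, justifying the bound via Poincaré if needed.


α = (-81 + 20*π^2)/(5*(9 + 4*π^2))

Coercivity of a(·,·) on H^1_0(-3, -3/2) means a(u, u) ≥ α ||u||_{H^1}² for every u ∈ H^1_0.
The interval has length L = 3/2, and Poincaré/coercivity depend only on L. Here a(u, u) = ∫(u')² + (-9/5)·∫u².
Here c = -9/5 < 0 with |c| < (π/L)² = 4*π^2/9, so coercivity still holds. The condition a(u,u) ≥ α||u||_{H^1}² reads (1−α)∫(u')² ≥ (α−c)∫u². Any admissible α is ≤ 1 (rapidly oscillating u have ∫u²/∫(u')² → 0), and α = 1 would force 0 ≥ (1−c)∫u², impossible since c < 1; so 1−α > 0. By the sharp Poincaré inequality on H^1_0 of an interval of length L, ∫(u')² ≥ (π/L)²∫u² with equality for the first sine mode sin(π(x−x₀)/L) (x₀ the left endpoint), so the inequality holds for all u iff (1−α)(π/L)² ≥ α − c, i.e. α ≤ ((π/L)² + c)/((π/L)² + 1) = (1 + c(L/π)²)/(1 + (L/π)²). (Direct route, valid since c ≤ 0: Poincaré gives c∫u² ≥ c(L/π)²∫(u')², so a(u,u) ≥ (1 + c(L/π)²)∫(u')², while ||u||_{H^1}² ≤ (1 + (L/π)²)∫(u')²; dividing yields the same α.) With (π/L)² = 4*π^2/9 and c = -9/5, the largest admissible constant is α = ((π/L)² + c)/((π/L)² + 1).
Simplifying, α = (-81 + 20*π^2)/(5*(9 + 4*π^2)).


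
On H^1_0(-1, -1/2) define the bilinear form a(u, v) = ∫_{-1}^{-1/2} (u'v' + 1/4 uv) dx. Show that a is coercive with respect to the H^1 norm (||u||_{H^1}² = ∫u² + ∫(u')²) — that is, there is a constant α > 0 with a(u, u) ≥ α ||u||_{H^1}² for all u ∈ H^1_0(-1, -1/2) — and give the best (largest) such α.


α = (1 + 16*π^2)/(4*(1 + 4*π^2))

Coercivity of a(·,·) on H^1_0(-1, -1/2) means a(u, u) ≥ α ||u||_{H^1}² for every u ∈ H^1_0.
The interval has length L = 1/2, and Poincaré/coercivity depend only on L. Here a(u, u) = ∫(u')² + (1/4)·∫u².
Here 0 < c = 1/4 < 1. The condition a(u,u) ≥ α||u||_{H^1}² reads (1−α)∫(u')² ≥ (α−c)∫u². Any admissible α is ≤ 1 (rapidly oscillating u have ∫u²/∫(u')² → 0), and α = 1 would force 0 ≥ (1−c)∫u², impossible since c < 1; so 1−α > 0. By the sharp Poincaré inequality on H^1_0 of an interval of length L, ∫(u')² ≥ (π/L)²∫u² with equality for the first sine mode sin(π(x−x₀)/L) (x₀ the left endpoint), so the inequality holds for all u iff (1−α)(π/L)² ≥ α − c, i.e. α ≤ ((π/L)² + c)/((π/L)² + 1) = (1 + c(L/π)²)/(1 + (L/π)²). With (π/L)² = 4*π^2 and c = 1/4, the largest admissible constant is α = ((π/L)² + c)/((π/L)² + 1).
Simplifying, α = (1 + 16*π^2)/(4*(1 + 4*π^2)).


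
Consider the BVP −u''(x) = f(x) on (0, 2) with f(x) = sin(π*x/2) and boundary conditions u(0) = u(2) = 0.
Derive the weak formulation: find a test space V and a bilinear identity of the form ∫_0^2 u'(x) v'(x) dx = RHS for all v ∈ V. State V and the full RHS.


V = H^1_0(0, 2) (so v(0) = v(2) = 0); weak form: ∫_0^2 u'v' dx = ∫_0^2 (sin(π*x/2)) v dx for all v ∈ V.

Multiply both sides by a test function v and integrate from 0 to 2:
  ∫_0^2 −u''(x) v(x) dx = ∫_0^2 f(x) v(x) dx.
Integrate the LHS by parts once:
  ∫_0^2 −u'' v dx = −[u'(x) v(x)]_0^2 + ∫_0^2 u'(x) v'(x) dx.
Thus ∫_0^2 u'(x) v'(x) dx = ∫_0^2 f(x) v(x) dx + [u'(x) v(x)]_0^2.
Choose V so that boundary terms are either known or forced to vanish.
u is Dirichlet: u(0) = u(2) = 0. Let V = H^1_0(0, 2); then v(0) = v(2) = 0, and [u' v]_0^2 = 0.
Weak formulation: find u (satisfying any essential BC) such that ∫_0^2 u'(x) v'(x) dx = ∫_0^2 f v dx for all v ∈ V.
Substituting f(x) = sin(π*x/2), the right-hand side is ∫_0^2 (sin(π*x/2)) v dx.


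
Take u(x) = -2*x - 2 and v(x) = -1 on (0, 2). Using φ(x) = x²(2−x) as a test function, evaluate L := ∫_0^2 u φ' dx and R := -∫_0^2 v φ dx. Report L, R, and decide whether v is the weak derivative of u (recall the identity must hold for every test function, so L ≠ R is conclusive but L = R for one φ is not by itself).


LHS = 8/3, RHS = 4/3. No, v is not the weak derivative of u.

u(x) = -2*x - 2, classical derivative u'(x) = -2.
φ(x) = x²(2−x), so φ'(x) = x*(4 - 3*x).
Note φ(0) = φ(2) = 0, so the boundary term u·φ vanishes.
LHS = ∫_0^2 u(x) φ'(x) dx = ∫_0^2 (6*x^3 - 2*x^2 - 8*x) dx. Term by term:
  ∫_0^2 6*x^3 dx = 24;  ∫_0^2 -2*x^2 dx = -16/3;  ∫_0^2 -8*x dx = -16.
Sum: 24 − 16/3 − 16 = 8/3.
So LHS = 8/3.
∫_0^2 v(x) φ(x) dx = ∫_0^2 (x^3 - 2*x^2) dx. Term by term:
  ∫_0^2 x^3 dx = 4;  ∫_0^2 -2*x^2 dx = -16/3.
Sum: 4 − 16/3 = -4/3.
So RHS = -∫_0^2 v(x) φ(x) dx = 4/3.
LHS − RHS = 4/3 ≠ 0, so the identity fails.
(For a valid weak derivative the identity must hold for EVERY test function, in particular this one. The failure shows v is NOT the weak derivative of u.)
Correct weak derivative would be u'(x) = -2.


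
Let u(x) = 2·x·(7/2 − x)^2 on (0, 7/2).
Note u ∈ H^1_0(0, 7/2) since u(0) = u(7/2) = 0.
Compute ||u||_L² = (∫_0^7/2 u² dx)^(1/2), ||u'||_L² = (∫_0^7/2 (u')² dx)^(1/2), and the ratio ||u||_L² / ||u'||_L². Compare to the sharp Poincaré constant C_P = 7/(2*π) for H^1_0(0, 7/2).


||u||_L² / ||u'||_L² = sqrt(14)/4 < C_P = 7/(2*π).

u(x) = 2·x·(7/2 − x)^2, so u'(x) = (x - 7/2)*(6*x - 7).
u(x) = 2·x·(7/2 − x)^2 vanishes at x = 0 and x = 7/2, so u ∈ H^1_0(0, 7/2). Differentiate via the product rule and integrate the resulting polynomials term by term.
  ∫_0^7/2 u² dx = ∫_0^7/2 (4*x^6 - 56*x^5 + 294*x^4 - 686*x^3 + 2401*x^2/4) dx. Term by term:
    ∫_0^7/2 4*x^6 dx = 117649/32;  ∫_0^7/2 -56*x^5 dx = -823543/48;  ∫_0^7/2 294*x^4 dx = 2470629/80;
    ∫_0^7/2 -686*x^3 dx = -823543/32;  ∫_0^7/2 2401*x^2/4 dx = 823543/96.
  Sum: 117649/32 − 823543/48 + 2470629/80 − 823543/32 + 823543/96 = 117649/480.
  ∫_0^7/2 (u')² dx = ∫_0^7/2 (36*x^4 - 336*x^3 + 1078*x^2 - 1372*x + 2401/4) dx. Term by term:
    ∫_0^7/2 36*x^4 dx = 151263/40;  ∫_0^7/2 -336*x^3 dx = -50421/4;  ∫_0^7/2 1078*x^2 dx = 184877/12;
    ∫_0^7/2 -1372*x dx = -16807/2;  ∫_0^7/2 2401/4 dx = 16807/8.
  Sum: 151263/40 − 50421/4 + 184877/12 − 16807/2 + 16807/8 = 16807/60.
∫_0^7/2 u² dx = 117649/480, so ||u||_L² = 343*sqrt(30)/120.
∫_0^7/2 (u')² dx = 16807/60, so ||u'||_L² = 49*sqrt(105)/30.
Ratio ||u||_L² / ||u'||_L² = sqrt(14)/4.
Sharp Poincaré constant on H^1_0(0, 7/2) is C_P = L/π = 7/(2*π), achieved by sin(2*π/7·x).
A polynomial bump cannot attain the sharp Poincaré constant (only the first sine eigenfunction does), so the ratio is strictly less than C_P, consistent with ||u||_L² ≤ C_P ||u'||_L².


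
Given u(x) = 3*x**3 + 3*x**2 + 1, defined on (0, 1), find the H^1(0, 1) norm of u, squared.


||u||_{H^1}^2 = 921/14

The H^1 norm (squared) on an interval (0, L) is
  ||u||_{H^1}^2 = ∫_0^L u(x)^2 dx + ∫_0^L u'(x)^2 dx.
Compute u'(x) = 9*x**2 + 6*x.
Then u(x)^2 = 9*x**6 + 18*x**5 + 9*x**4 + 6*x**3 + 6*x**2 + 1 and u'(x)^2 = 81*x**4 + 108*x**3 + 36*x**2.
Integrate each monomial from 0 to 1 using ∫_0^1 c·x^n dx = c·1^(n+1)/(n+1):
  ∫_0^1 u(x)^2 dx = ∫_0^1 (9*x^6 + 18*x^5 + 9*x^4 + 6*x^3 + 6*x^2 + 1) dx. Term by term:
    ∫_0^1 9*x^6 dx = 9/7;  ∫_0^1 18*x^5 dx = 3;  ∫_0^1 9*x^4 dx = 9/5;
    ∫_0^1 6*x^3 dx = 3/2;  ∫_0^1 6*x^2 dx = 2;  ∫_0^1 1 dx = 1.
  Sum: 9/7 + 3 + 9/5 + 3/2 + 2 + 1 = 741/70.
  ∫_0^1 u'(x)^2 dx = ∫_0^1 (81*x^4 + 108*x^3 + 36*x^2) dx. Term by term:
    ∫_0^1 81*x^4 dx = 81/5;  ∫_0^1 108*x^3 dx = 27;  ∫_0^1 36*x^2 dx = 12.
  Sum: 81/5 + 27 + 12 = 276/5.
Adding: ||u||_{H^1}^2 = 741/70 + 276/5 = 921/14.


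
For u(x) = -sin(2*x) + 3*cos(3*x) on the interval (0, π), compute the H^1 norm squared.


||u||_{H^1(0,π)}^2 = 48 + 95*π/2

u'(x) = -9*sin(3*x) - 2*cos(2*x).
Expand u² and (u')² and integrate term by term on (0, π), using: for integers n ≥ 1, ∫_0^π sin²(nx) dx = ∫_0^π cos²(nx) dx = π/2; for n ≠ n', ∫_0^π sin(nx)sin(n'x) dx = ∫_0^π cos(nx)cos(n'x) dx = 0; and by product-to-sum, ∫_0^π sin(nx)cos(n'x) dx = ½∫_0^π [sin((n+n')x) + sin((n−n')x)] dx, which is 0 when n+n' is even and 2n/(n²−n'²) when n+n' is odd (it need not vanish on (0, π)).
  u² squared terms: (-1)²·∫sin(2x)² dx = 1·π/2 = π/2;  (3)²·∫cos(3x)² dx = 9·π/2 = 9*π/2.
  u² cross terms: 2·(-1)·(3)·∫sin(2x)·cos(3x) dx = -6·(-4/5) = 24/5.
  So ∫_0^π u² dx = π/2 + 9*π/2 + 24/5 = 24/5 + 5*π.
  (u')² squared terms: (-9)²·∫sin(3x)² dx = 81·π/2 = 81*π/2;  (-2)²·∫cos(2x)² dx = 4·π/2 = 2*π.
  (u')² cross terms: 2·(-9)·(-2)·∫sin(3x)·cos(2x) dx = 36·(6/5) = 216/5.
  So ∫_0^π (u')² dx = 81*π/2 + 2*π + 216/5 = 216/5 + 85*π/2.
||u||_{H^1}^2 = (24/5 + 5*π) + (216/5 + 85*π/2) = 48 + 95*π/2.


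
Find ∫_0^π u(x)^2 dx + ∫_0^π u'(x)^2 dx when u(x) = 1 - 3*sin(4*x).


||u||_{H^1(0,π)}^2 = 155*π/2

u'(x) = -12*cos(4*x).
Expand u² and (u')² and integrate term by term on (0, π), using: for integers n ≥ 1, ∫_0^π sin²(nx) dx = ∫_0^π cos²(nx) dx = π/2; for n ≠ n', ∫_0^π sin(nx)sin(n'x) dx = ∫_0^π cos(nx)cos(n'x) dx = 0; and by product-to-sum, ∫_0^π sin(nx)cos(n'x) dx = ½∫_0^π [sin((n+n')x) + sin((n−n')x)] dx, which is 0 when n+n' is even and 2n/(n²−n'²) when n+n' is odd (it need not vanish on (0, π)). For the constant mode: ∫_0^π 1 dx = π, ∫_0^π cos(nx) dx = 0, ∫_0^π sin(nx) dx = (1−(−1)^n)/n.
  u² squared terms: (1)²·∫1 dx = 1·π = π;  (-3)²·∫sin(4x)² dx = 9·π/2 = 9*π/2.
  u² cross terms: 2·(1)·(-3)·∫1·sin(4x) dx = -6·(0) = 0.
  So ∫_0^π u² dx = π + 9*π/2 + 0 = 11*π/2.
  (u')² squared terms: (-12)²·∫cos(4x)² dx = 144·π/2 = 72*π.
  So ∫_0^π (u')² dx = 72*π.
||u||_{H^1}^2 = (11*π/2) + (72*π) = 155*π/2.


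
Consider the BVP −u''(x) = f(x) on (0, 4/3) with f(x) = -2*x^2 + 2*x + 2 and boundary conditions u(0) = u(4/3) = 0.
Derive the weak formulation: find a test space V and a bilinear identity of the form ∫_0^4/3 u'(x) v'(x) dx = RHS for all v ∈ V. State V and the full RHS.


V = H^1_0(0, 4/3) (so v(0) = v(4/3) = 0); weak form: ∫_0^4/3 u'v' dx = ∫_0^4/3 (-2*x^2 + 2*x + 2) v dx for all v ∈ V.

Multiply both sides by a test function v and integrate from 0 to 4/3:
  ∫_0^4/3 −u''(x) v(x) dx = ∫_0^4/3 f(x) v(x) dx.
Integrate the LHS by parts once:
  ∫_0^4/3 −u'' v dx = −[u'(x) v(x)]_0^4/3 + ∫_0^4/3 u'(x) v'(x) dx.
Thus ∫_0^4/3 u'(x) v'(x) dx = ∫_0^4/3 f(x) v(x) dx + [u'(x) v(x)]_0^4/3.
Choose V so that boundary terms are either known or forced to vanish.
u is Dirichlet: u(0) = u(4/3) = 0. Let V = H^1_0(0, 4/3); then v(0) = v(4/3) = 0, and [u' v]_0^4/3 = 0.
Weak formulation: find u (satisfying any essential BC) such that ∫_0^4/3 u'(x) v'(x) dx = ∫_0^4/3 f v dx for all v ∈ V.
Substituting f(x) = -2*x^2 + 2*x + 2, the right-hand side is ∫_0^4/3 (-2*x^2 + 2*x + 2) v dx.


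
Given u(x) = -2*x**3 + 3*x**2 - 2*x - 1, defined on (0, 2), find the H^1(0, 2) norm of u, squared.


||u||_{H^1}^2 = 9346/105

The H^1 norm (squared) on an interval (0, L) is
  ||u||_{H^1}^2 = ∫_0^L u(x)^2 dx + ∫_0^L u'(x)^2 dx.
Compute u'(x) = -6*x**2 + 6*x - 2.
Then u(x)^2 = 4*x**6 - 12*x**5 + 17*x**4 - 8*x**3 - 2*x**2 + 4*x + 1 and u'(x)^2 = 36*x**4 - 72*x**3 + 60*x**2 - 24*x + 4.
Integrate each monomial from 0 to 2 using ∫_0^2 c·x^n dx = c·2^(n+1)/(n+1):
  ∫_0^2 u(x)^2 dx = ∫_0^2 (4*x^6 - 12*x^5 + 17*x^4 - 8*x^3 - 2*x^2 + 4*x + 1) dx. Term by term:
    ∫_0^2 4*x^6 dx = 512/7;  ∫_0^2 -12*x^5 dx = -128;  ∫_0^2 17*x^4 dx = 544/5;
    ∫_0^2 -8*x^3 dx = -32;  ∫_0^2 -2*x^2 dx = -16/3;  ∫_0^2 4*x dx = 8;
    ∫_0^2 1 dx = 2.
  Sum: 512/7 − 128 + 544/5 − 32 − 16/3 + 8 + 2 = 2794/105.
  ∫_0^2 u'(x)^2 dx = ∫_0^2 (36*x^4 - 72*x^3 + 60*x^2 - 24*x + 4) dx. Term by term:
    ∫_0^2 36*x^4 dx = 1152/5;  ∫_0^2 -72*x^3 dx = -288;  ∫_0^2 60*x^2 dx = 160;
    ∫_0^2 -24*x dx = -48;  ∫_0^2 4 dx = 8.
  Sum: 1152/5 − 288 + 160 − 48 + 8 = 312/5.
Adding: ||u||_{H^1}^2 = 2794/105 + 312/5 = 9346/105.


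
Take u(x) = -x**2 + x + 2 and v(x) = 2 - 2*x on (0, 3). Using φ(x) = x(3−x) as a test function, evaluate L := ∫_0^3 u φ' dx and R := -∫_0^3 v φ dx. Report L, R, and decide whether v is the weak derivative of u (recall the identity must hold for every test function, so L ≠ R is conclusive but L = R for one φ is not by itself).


LHS = 9, RHS = 9/2. No, v is not the weak derivative of u.

u(x) = -x**2 + x + 2, classical derivative u'(x) = 1 - 2*x.
φ(x) = x(3−x), so φ'(x) = 3 - 2*x.
Note φ(0) = φ(3) = 0, so the boundary term u·φ vanishes.
LHS = ∫_0^3 u(x) φ'(x) dx = ∫_0^3 (2*x^3 - 5*x^2 - x + 6) dx. Term by term:
  ∫_0^3 2*x^3 dx = 81/2;  ∫_0^3 -5*x^2 dx = -45;  ∫_0^3 -x dx = -9/2;
  ∫_0^3 6 dx = 18.
Sum: 81/2 − 45 − 9/2 + 18 = 9.
So LHS = 9.
∫_0^3 v(x) φ(x) dx = ∫_0^3 (2*x^3 - 8*x^2 + 6*x) dx. Term by term:
  ∫_0^3 2*x^3 dx = 81/2;  ∫_0^3 -8*x^2 dx = -72;  ∫_0^3 6*x dx = 27.
Sum: 81/2 − 72 + 27 = -9/2.
So RHS = -∫_0^3 v(x) φ(x) dx = 9/2.
LHS − RHS = 9/2 ≠ 0, so the identity fails.
(For a valid weak derivative the identity must hold for EVERY test function, in particular this one. The failure shows v is NOT the weak derivative of u.)
Correct weak derivative would be u'(x) = 1 - 2*x.


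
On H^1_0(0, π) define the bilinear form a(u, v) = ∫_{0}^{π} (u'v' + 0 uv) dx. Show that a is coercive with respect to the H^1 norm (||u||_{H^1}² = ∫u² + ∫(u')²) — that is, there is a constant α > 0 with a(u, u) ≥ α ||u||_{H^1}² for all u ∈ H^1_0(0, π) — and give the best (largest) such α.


α = 1/2

Coercivity of a(·,·) on H^1_0(0, π) means a(u, u) ≥ α ||u||_{H^1}² for every u ∈ H^1_0.
The interval has length L = π, and Poincaré/coercivity depend only on L. Here a(u, u) = ∫(u')² + (0)·∫u².
Here c = 0, so a(u,u) = ∫(u')² alone. The condition a(u,u) ≥ α||u||_{H^1}² reads (1−α)∫(u')² ≥ (α−c)∫u². Any admissible α is ≤ 1 (rapidly oscillating u have ∫u²/∫(u')² → 0), and α = 1 would force 0 ≥ (1−c)∫u², impossible since c < 1; so 1−α > 0. By the sharp Poincaré inequality on H^1_0 of an interval of length L, ∫(u')² ≥ (π/L)²∫u² with equality for the first sine mode sin(π(x−x₀)/L) (x₀ the left endpoint), so the inequality holds for all u iff (1−α)(π/L)² ≥ α − c, i.e. α ≤ ((π/L)² + c)/((π/L)² + 1) = (1 + c(L/π)²)/(1 + (L/π)²). (Direct route, valid since c ≤ 0: Poincaré gives c∫u² ≥ c(L/π)²∫(u')², so a(u,u) ≥ (1 + c(L/π)²)∫(u')², while ||u||_{H^1}² ≤ (1 + (L/π)²)∫(u')²; dividing yields the same α.) With (π/L)² = 1 and c = 0, the largest admissible constant is α = ((π/L)² + c)/((π/L)² + 1).
Simplifying, α = 1/2.


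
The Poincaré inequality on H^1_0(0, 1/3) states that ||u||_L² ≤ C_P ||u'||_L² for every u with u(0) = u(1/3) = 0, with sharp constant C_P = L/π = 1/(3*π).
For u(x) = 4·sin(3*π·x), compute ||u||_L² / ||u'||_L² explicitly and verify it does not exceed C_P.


||u||_L² / ||u'||_L² = 1/(3*π) = C_P.

u(x) = 4·sin(3*π·x), so u'(x) = 12*π*cos(3*π*x).
Writing u(x) = A·sin(kπx/L) with A = 4 and k = 1, use ∫_0^L sin²(kπx/L) dx = L/2 and ∫_0^L cos²(kπx/L) dx = L/2.
u² = 16·sin²(3*π·x) and (u')² = 144*π^2·cos²(3*π·x), and each of sin², cos² integrates to L/2 = 1/6 over (0, 1/3).
∫_0^1/3 u² dx = 8/3, so ||u||_L² = 2*sqrt(6)/3.
∫_0^1/3 (u')² dx = 24*π^2, so ||u'||_L² = 2*sqrt(6)*π.
Ratio ||u||_L² / ||u'||_L² = 1/(3*π).
Sharp Poincaré constant on H^1_0(0, 1/3) is C_P = L/π = 1/(3*π), achieved by sin(3*π·x).
This is the k = 1 eigenfunction (up to amplitude), so the ratio equals the sharp Poincaré constant exactly.


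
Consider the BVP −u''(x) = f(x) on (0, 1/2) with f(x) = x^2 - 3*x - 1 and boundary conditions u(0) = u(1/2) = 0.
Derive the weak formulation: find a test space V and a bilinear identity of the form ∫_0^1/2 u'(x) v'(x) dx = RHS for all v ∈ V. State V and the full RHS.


V = H^1_0(0, 1/2) (so v(0) = v(1/2) = 0); weak form: ∫_0^1/2 u'v' dx = ∫_0^1/2 (x^2 - 3*x - 1) v dx for all v ∈ V.

Multiply both sides by a test function v and integrate from 0 to 1/2:
  ∫_0^1/2 −u''(x) v(x) dx = ∫_0^1/2 f(x) v(x) dx.
Integrate the LHS by parts once:
  ∫_0^1/2 −u'' v dx = −[u'(x) v(x)]_0^1/2 + ∫_0^1/2 u'(x) v'(x) dx.
Thus ∫_0^1/2 u'(x) v'(x) dx = ∫_0^1/2 f(x) v(x) dx + [u'(x) v(x)]_0^1/2.
Choose V so that boundary terms are either known or forced to vanish.
u is Dirichlet: u(0) = u(1/2) = 0. Let V = H^1_0(0, 1/2); then v(0) = v(1/2) = 0, and [u' v]_0^1/2 = 0.
Weak formulation: find u (satisfying any essential BC) such that ∫_0^1/2 u'(x) v'(x) dx = ∫_0^1/2 f v dx for all v ∈ V.
Substituting f(x) = x^2 - 3*x - 1, the right-hand side is ∫_0^1/2 (x^2 - 3*x - 1) v dx.


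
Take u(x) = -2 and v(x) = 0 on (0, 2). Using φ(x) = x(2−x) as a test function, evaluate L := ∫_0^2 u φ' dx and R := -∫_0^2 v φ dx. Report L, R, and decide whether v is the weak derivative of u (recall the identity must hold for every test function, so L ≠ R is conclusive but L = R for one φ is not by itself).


LHS = 0, RHS = 0. Yes, v = u' weakly.

u(x) = -2, classical derivative u'(x) = 0.
φ(x) = x(2−x), so φ'(x) = 2 - 2*x.
Note φ(0) = φ(2) = 0, so the boundary term u·φ vanishes.
LHS = ∫_0^2 u(x) φ'(x) dx = ∫_0^2 (4*x - 4) dx. Term by term:
  ∫_0^2 4*x dx = 8;  ∫_0^2 -4 dx = -8.
Sum: 8 − 8 = 0.
So LHS = 0.
∫_0^2 v(x) φ(x) dx = ∫_0^2 (0) dx. Term by term:
  ∫_0^2 0 dx = 0.
So RHS = -∫_0^2 v(x) φ(x) dx = 0.
LHS = RHS, so the identity holds for this test φ.
Moreover u is smooth here and v(x) = u'(x) = 0 pointwise, so the identity holds for every test function. Hence v is the weak derivative of u.


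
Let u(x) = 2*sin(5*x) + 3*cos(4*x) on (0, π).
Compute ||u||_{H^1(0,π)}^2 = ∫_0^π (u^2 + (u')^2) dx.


||u||_{H^1(0,π)}^2 = 680/3 + 257*π/2

u'(x) = -12*sin(4*x) + 10*cos(5*x).
Expand u² and (u')² and integrate term by term on (0, π), using: for integers n ≥ 1, ∫_0^π sin²(nx) dx = ∫_0^π cos²(nx) dx = π/2; for n ≠ n', ∫_0^π sin(nx)sin(n'x) dx = ∫_0^π cos(nx)cos(n'x) dx = 0; and by product-to-sum, ∫_0^π sin(nx)cos(n'x) dx = ½∫_0^π [sin((n+n')x) + sin((n−n')x)] dx, which is 0 when n+n' is even and 2n/(n²−n'²) when n+n' is odd (it need not vanish on (0, π)).
  u² squared terms: (2)²·∫sin(5x)² dx = 4·π/2 = 2*π;  (3)²·∫cos(4x)² dx = 9·π/2 = 9*π/2.
  u² cross terms: 2·(2)·(3)·∫sin(5x)·cos(4x) dx = 12·(10/9) = 40/3.
  So ∫_0^π u² dx = 2*π + 9*π/2 + 40/3 = 40/3 + 13*π/2.
  (u')² squared terms: (-12)²·∫sin(4x)² dx = 144·π/2 = 72*π;  (10)²·∫cos(5x)² dx = 100·π/2 = 50*π.
  (u')² cross terms: 2·(-12)·(10)·∫sin(4x)·cos(5x) dx = -240·(-8/9) = 640/3.
  So ∫_0^π (u')² dx = 72*π + 50*π + 640/3 = 640/3 + 122*π.
||u||_{H^1}^2 = (40/3 + 13*π/2) + (640/3 + 122*π) = 680/3 + 257*π/2.


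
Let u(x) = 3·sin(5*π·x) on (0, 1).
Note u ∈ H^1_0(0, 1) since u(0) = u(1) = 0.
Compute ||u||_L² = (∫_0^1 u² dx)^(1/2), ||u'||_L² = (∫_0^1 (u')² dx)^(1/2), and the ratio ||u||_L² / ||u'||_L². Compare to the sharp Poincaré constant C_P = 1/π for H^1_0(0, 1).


||u||_L² / ||u'||_L² = 1/(5*π) < C_P = 1/π.

u(x) = 3·sin(5*π·x), so u'(x) = 15*π*cos(5*π*x).
Writing u(x) = A·sin(kπx/L) with A = 3 and k = 5, use ∫_0^L sin²(kπx/L) dx = L/2 and ∫_0^L cos²(kπx/L) dx = L/2.
u² = 9·sin²(5*π·x) and (u')² = 225*π^2·cos²(5*π·x), and each of sin², cos² integrates to L/2 = 1/2 over (0, 1).
∫_0^1 u² dx = 9/2, so ||u||_L² = 3*sqrt(2)/2.
∫_0^1 (u')² dx = 225*π^2/2, so ||u'||_L² = 15*sqrt(2)*π/2.
Ratio ||u||_L² / ||u'||_L² = 1/(5*π).
Sharp Poincaré constant on H^1_0(0, 1) is C_P = L/π = 1/π, achieved by sin(π·x).
This is the k = 5 harmonic; the ratio L/(kπ) is strictly less than C_P = L/π, consistent with the sharp inequality ||u||_L² ≤ C_P ||u'||_L².


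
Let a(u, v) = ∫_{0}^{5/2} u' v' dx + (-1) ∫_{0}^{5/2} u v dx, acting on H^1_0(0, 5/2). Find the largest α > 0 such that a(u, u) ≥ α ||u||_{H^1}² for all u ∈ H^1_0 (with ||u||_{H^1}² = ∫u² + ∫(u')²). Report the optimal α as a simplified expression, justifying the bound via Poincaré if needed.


α = (-25 + 4*π^2)/(25 + 4*π^2)

Coercivity of a(·,·) on H^1_0(0, 5/2) means a(u, u) ≥ α ||u||_{H^1}² for every u ∈ H^1_0.
The interval has length L = 5/2, and Poincaré/coercivity depend only on L. Here a(u, u) = ∫(u')² + (-1)·∫u².
Here c = -1 < 0 with |c| < (π/L)² = 4*π^2/25, so coercivity still holds. The condition a(u,u) ≥ α||u||_{H^1}² reads (1−α)∫(u')² ≥ (α−c)∫u². Any admissible α is ≤ 1 (rapidly oscillating u have ∫u²/∫(u')² → 0), and α = 1 would force 0 ≥ (1−c)∫u², impossible since c < 1; so 1−α > 0. By the sharp Poincaré inequality on H^1_0 of an interval of length L, ∫(u')² ≥ (π/L)²∫u² with equality for the first sine mode sin(π(x−x₀)/L) (x₀ the left endpoint), so the inequality holds for all u iff (1−α)(π/L)² ≥ α − c, i.e. α ≤ ((π/L)² + c)/((π/L)² + 1) = (1 + c(L/π)²)/(1 + (L/π)²). (Direct route, valid since c ≤ 0: Poincaré gives c∫u² ≥ c(L/π)²∫(u')², so a(u,u) ≥ (1 + c(L/π)²)∫(u')², while ||u||_{H^1}² ≤ (1 + (L/π)²)∫(u')²; dividing yields the same α.) With (π/L)² = 4*π^2/25 and c = -1, the largest admissible constant is α = ((π/L)² + c)/((π/L)² + 1).
Simplifying, α = (-25 + 4*π^2)/(25 + 4*π^2).


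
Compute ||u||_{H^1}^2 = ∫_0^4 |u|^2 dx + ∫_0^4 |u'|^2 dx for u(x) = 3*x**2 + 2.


||u||_{H^1}^2 = 14416/5

The H^1 norm (squared) on an interval (0, L) is
  ||u||_{H^1}^2 = ∫_0^L u(x)^2 dx + ∫_0^L u'(x)^2 dx.
Compute u'(x) = 6*x.
Then u(x)^2 = 9*x**4 + 12*x**2 + 4 and u'(x)^2 = 36*x**2.
Integrate each monomial from 0 to 4 using ∫_0^4 c·x^n dx = c·4^(n+1)/(n+1):
  ∫_0^4 u(x)^2 dx = ∫_0^4 (9*x^4 + 12*x^2 + 4) dx. Term by term:
    ∫_0^4 9*x^4 dx = 9216/5;  ∫_0^4 12*x^2 dx = 256;  ∫_0^4 4 dx = 16.
  Sum: 9216/5 + 256 + 16 = 10576/5.
  ∫_0^4 u'(x)^2 dx = ∫_0^4 (36*x^2) dx. Term by term:
    ∫_0^4 36*x^2 dx = 768.
Adding: ||u||_{H^1}^2 = 10576/5 + 768 = 14416/5.


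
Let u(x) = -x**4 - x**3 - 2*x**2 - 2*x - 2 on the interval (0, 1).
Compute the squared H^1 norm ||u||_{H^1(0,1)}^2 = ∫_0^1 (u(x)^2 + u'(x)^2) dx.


||u||_{H^1}^2 = 11813/180

The H^1 norm (squared) on an interval (0, L) is
  ||u||_{H^1}^2 = ∫_0^L u(x)^2 dx + ∫_0^L u'(x)^2 dx.
Compute u'(x) = -4*x**3 - 3*x**2 - 4*x - 2.
Then u(x)^2 = x**8 + 2*x**7 + 5*x**6 + 8*x**5 + 12*x**4 + 12*x**3 + 12*x**2 + 8*x + 4 and u'(x)^2 = 16*x**6 + 24*x**5 + 41*x**4 + 40*x**3 + 28*x**2 + 16*x + 4.
Integrate each monomial from 0 to 1 using ∫_0^1 c·x^n dx = c·1^(n+1)/(n+1):
  ∫_0^1 u(x)^2 dx = ∫_0^1 (x^8 + 2*x^7 + 5*x^6 + 8*x^5 + 12*x^4 + 12*x^3 + 12*x^2 + 8*x + 4) dx. Term by term:
    ∫_0^1 x^8 dx = 1/9;  ∫_0^1 2*x^7 dx = 1/4;  ∫_0^1 5*x^6 dx = 5/7;
    ∫_0^1 8*x^5 dx = 4/3;  ∫_0^1 12*x^4 dx = 12/5;  ∫_0^1 12*x^3 dx = 3;
    ∫_0^1 12*x^2 dx = 4;  ∫_0^1 8*x dx = 4;  ∫_0^1 4 dx = 4.
  Sum: 1/9 + 1/4 + 5/7 + 4/3 + 12/5 + 3 + 4 + 4 + 4 = 24959/1260.
  ∫_0^1 u'(x)^2 dx = ∫_0^1 (16*x^6 + 24*x^5 + 41*x^4 + 40*x^3 + 28*x^2 + 16*x + 4) dx. Term by term:
    ∫_0^1 16*x^6 dx = 16/7;  ∫_0^1 24*x^5 dx = 4;  ∫_0^1 41*x^4 dx = 41/5;
    ∫_0^1 40*x^3 dx = 10;  ∫_0^1 28*x^2 dx = 28/3;  ∫_0^1 16*x dx = 8;
    ∫_0^1 4 dx = 4.
  Sum: 16/7 + 4 + 41/5 + 10 + 28/3 + 8 + 4 = 4811/105.
Adding: ||u||_{H^1}^2 = 24959/1260 + 4811/105 = 11813/180.
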